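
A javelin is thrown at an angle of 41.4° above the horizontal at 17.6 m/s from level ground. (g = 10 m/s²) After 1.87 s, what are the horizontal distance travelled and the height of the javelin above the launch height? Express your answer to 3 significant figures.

x = 24.7 m, y = 4.28 m

v_x = 17.6 cos 41.4° = 13.20 m/s; v_y0 = 17.6 sin 41.4° = 11.64 m/s.
x = v_x t = 13.20 × 1.87 = 24.7 m.
y = v_y0 t − ½ g t² = 11.64×1.87 − 5.000×1.87² = 4.28 m.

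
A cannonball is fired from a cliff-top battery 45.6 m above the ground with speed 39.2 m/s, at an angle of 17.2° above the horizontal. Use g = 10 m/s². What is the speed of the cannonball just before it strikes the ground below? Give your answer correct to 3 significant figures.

49.5 m/s

v_x = 39.2 cos 17.2° = 37.45 m/s is unchanged throughout.
For the vertical component, v_y² = v_y0² + 2 g h = (11.59)² + 2×10×45.6 = 1046, so |v_y| = 32.34 m/s.
Impact speed = √(v_x² + v_y²) = √(1403 + 1046) = 49.5 m/s.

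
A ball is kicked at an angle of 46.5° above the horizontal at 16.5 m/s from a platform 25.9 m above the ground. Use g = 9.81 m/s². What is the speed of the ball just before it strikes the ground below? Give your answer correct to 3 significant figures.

27.9 m/s

v_x = 16.5 cos 46.5° = 11.36 m/s is unchanged throughout.
For the vertical component, v_y² = v_y0² + 2 g h = (11.97)² + 2×9.81×25.9 = 651.4, so |v_y| = 25.52 m/s.
Impact speed = √(v_x² + v_y²) = √(129.0 + 651.4) = 27.9 m/s.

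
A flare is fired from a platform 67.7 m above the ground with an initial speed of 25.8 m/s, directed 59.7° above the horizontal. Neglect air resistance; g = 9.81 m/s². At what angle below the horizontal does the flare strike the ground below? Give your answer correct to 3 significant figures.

v_x = 25.8 cos 59.7° = 13.02 m/s.
At impact |v_y| = √(v_y0² + 2 g h) = √(22.28² + 2×9.81×67.7) = 42.72 m/s.
Angle below horizontal = arctan(|v_y| / v_x) = arctan(42.72 / 13.02) = 73.1°.

73.1°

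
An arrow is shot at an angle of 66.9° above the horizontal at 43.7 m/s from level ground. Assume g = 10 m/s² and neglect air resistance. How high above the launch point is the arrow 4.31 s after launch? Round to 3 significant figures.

80.4 m

v_y0 = 43.7 sin 66.9° = 40.20 m/s.
y(t) = v_y0 t − ½ g t² = 40.20×4.31 − 5.000×4.31² = 80.4 m.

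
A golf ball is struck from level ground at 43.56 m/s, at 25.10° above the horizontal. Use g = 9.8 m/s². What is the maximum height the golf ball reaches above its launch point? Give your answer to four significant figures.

Vertical component of launch velocity: v_y = 43.56 sin 25.10° = 18.478 m/s.
At the highest point the vertical velocity is zero, so v_y² = 2 g h_max.
h_max = (18.478)² / (2 × 9.8) = 341.44 / 19.60 = 17.42 m.

17.42 m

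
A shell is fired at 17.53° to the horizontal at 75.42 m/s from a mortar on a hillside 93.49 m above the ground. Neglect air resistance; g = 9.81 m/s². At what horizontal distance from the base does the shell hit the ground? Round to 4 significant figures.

Components: v_x = 75.42 cos 17.53° = 71.917 m/s, v_y = 75.42 sin 17.53° = 22.717 m/s.
Vertical: 0 = 93.49 + 22.717 t − ½(9.81) t² ⇒ 4.905 t² − 22.717 t − 93.49 = 0.
t = [22.717 + √(516.06 + 1834.3)] / 9.810 = 7.2576 s.
Horizontal: R = v_x · t = 71.917 × 7.2576 = 521.9 m.

521.9 m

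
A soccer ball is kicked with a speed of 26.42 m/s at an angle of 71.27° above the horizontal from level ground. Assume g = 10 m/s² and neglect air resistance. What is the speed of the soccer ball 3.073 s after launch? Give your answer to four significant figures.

v_x = 26.42 cos 71.27° = 8.4837 m/s (constant).
v_y(t) = 26.42 sin 71.27° − g t = 25.021 − 10 × 3.073 = -5.7090 m/s.
Speed = √(v_x² + v_y²) = √(71.973 + 32.593) = 10.23 m/s.

10.23 m/s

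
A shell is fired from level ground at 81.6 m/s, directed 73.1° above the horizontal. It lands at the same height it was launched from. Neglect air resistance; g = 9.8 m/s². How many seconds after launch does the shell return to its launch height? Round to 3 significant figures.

15.9 s

Vertical component: v_y = 81.6 sin 73.1° = 78.08 m/s.
For a projectile landing at launch height, time of flight is t = 2 v_y / g = 2 × 78.08 / 9.8 = 15.9 s.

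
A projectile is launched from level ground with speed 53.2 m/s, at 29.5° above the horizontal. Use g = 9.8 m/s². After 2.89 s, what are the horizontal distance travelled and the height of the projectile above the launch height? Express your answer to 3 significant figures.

v_x = 53.2 cos 29.5° = 46.30 m/s; v_y0 = 53.2 sin 29.5° = 26.20 m/s.
x = v_x t = 46.30 × 2.89 = 134 m.
y = v_y0 t − ½ g t² = 26.20×2.89 − 4.900×2.89² = 34.8 m.

x = 134 m, y = 34.8 m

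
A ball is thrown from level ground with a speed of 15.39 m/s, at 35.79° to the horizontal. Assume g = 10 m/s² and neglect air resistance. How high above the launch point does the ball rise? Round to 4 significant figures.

4.050 m

Vertical component of launch velocity: v_y = 15.39 sin 35.79° = 9.0003 m/s.
At the highest point the vertical velocity is zero, so v_y² = 2 g h_max.
h_max = (9.0003)² / (2 × 10) = 81.005 / 20.00 = 4.050 m.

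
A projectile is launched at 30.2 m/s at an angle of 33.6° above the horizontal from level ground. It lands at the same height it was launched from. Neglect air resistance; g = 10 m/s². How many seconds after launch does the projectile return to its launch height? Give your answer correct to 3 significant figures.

3.34 s

Vertical component: v_y = 30.2 sin 33.6° = 16.71 m/s.
For a projectile landing at launch height, time of flight is t = 2 v_y / g = 2 × 16.71 / 10 = 3.34 s.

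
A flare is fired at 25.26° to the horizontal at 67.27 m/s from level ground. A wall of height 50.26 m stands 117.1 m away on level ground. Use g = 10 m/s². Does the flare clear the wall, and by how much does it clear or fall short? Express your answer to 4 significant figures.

No — it falls 13.53 m short of clearing the wall.

v_x = 67.27 cos 25.26° = 60.838 m/s; v_y0 = 67.27 sin 25.26° = 28.706 m/s.
Time to reach the wall: t = 117.1 / 60.838 = 1.9248 s.
Height at that point: y = 28.706×1.9248 − 5.000×1.9248² = 36.729 m.
That is 50.26 − 36.729 = 13.53 m below the top of the wall, so the flare does not clear it.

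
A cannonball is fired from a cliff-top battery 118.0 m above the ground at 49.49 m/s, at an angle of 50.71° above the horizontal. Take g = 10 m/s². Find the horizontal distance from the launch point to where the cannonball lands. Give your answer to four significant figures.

313.9 m

Components: v_x = 49.49 cos 50.71° = 31.339 m/s, v_y = 49.49 sin 50.71° = 38.303 m/s.
Vertical: 0 = 118.0 + 38.303 t − ½(10) t² ⇒ 5.000 t² − 38.303 t − 118.0 = 0.
t = [38.303 + √(1467.1 + 2360.0)] / 10.00 = 10.017 s.
Horizontal: R = v_x · t = 31.339 × 10.017 = 313.9 m.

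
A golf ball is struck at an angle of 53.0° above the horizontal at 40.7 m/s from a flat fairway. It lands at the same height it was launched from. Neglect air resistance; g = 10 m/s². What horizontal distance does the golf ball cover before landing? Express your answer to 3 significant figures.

159 m

For level ground, R = v₀² sin(2θ) / g.
sin(2 × 53.0°) = sin 106.0° = 0.9613.
R = (40.7)² × 0.9613 / 10 = 159 m.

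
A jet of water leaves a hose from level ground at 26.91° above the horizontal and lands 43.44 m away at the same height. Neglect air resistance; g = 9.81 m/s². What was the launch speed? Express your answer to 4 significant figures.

22.98 m/s

On level ground, R = v₀² sin(2θ) / g, so v₀ = √(R g / sin 2θ).
sin(2 × 26.91°) = 0.8072.
v₀ = √(43.44 × 9.81 / 0.8072) = √527.93 = 22.98 m/s.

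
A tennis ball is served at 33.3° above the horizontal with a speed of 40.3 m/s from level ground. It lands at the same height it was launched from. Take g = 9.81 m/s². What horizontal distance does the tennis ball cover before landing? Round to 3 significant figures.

152 m

For level ground, R = v₀² sin(2θ) / g.
sin(2 × 33.3°) = sin 66.60° = 0.9178.
R = (40.3)² × 0.9178 / 9.81 = 152 m.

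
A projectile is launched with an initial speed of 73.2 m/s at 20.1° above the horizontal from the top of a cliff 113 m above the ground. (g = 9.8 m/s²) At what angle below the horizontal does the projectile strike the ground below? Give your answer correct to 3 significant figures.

37.8°

v_x = 73.2 cos 20.1° = 68.74 m/s.
At impact |v_y| = √(v_y0² + 2 g h) = √(25.16² + 2×9.8×113) = 53.37 m/s.
Angle below horizontal = arctan(|v_y| / v_x) = arctan(53.37 / 68.74) = 37.8°.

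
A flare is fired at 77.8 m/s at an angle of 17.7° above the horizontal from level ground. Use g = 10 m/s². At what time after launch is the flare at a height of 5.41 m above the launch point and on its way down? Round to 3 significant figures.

v_y0 = 77.8 sin 17.7° = 23.65 m/s.
Set y = v_y0 t − ½ g t² = 5.41: 5.000 t² − 23.65 t + 5.41 = 0.
t = [23.65 ± √(559.3 − 108.2)] / 10 = (23.65 ± 21.24) / 10, giving t = 0.241 s or t = 4.49 s.
On the way down corresponds to the larger root: t = 4.49 s.

4.49 s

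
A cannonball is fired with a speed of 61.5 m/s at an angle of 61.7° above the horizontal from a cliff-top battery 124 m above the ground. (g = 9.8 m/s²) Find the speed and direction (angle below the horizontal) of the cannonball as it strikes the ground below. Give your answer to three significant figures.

v_x = 61.5 cos 61.7° = 29.16 m/s (constant).
|v_y| at impact = √((54.15)² + 2×9.8×124) = 73.23 m/s.
Speed = √(29.16² + 73.23²) = 78.8 m/s; angle = arctan(73.23/29.16) = 68.3° below horizontal.

78.8 m/s at 68.3° below the horizontal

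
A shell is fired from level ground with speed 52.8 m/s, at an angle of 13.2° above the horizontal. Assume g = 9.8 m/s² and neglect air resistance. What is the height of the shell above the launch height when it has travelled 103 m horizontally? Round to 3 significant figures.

v_x = 52.8 cos 13.2° = 51.40 m/s, v_y0 = 52.8 sin 13.2° = 12.06 m/s.
Time to reach x = 103 m: t = x / v_x = 103 / 51.40 = 2.004 s.
y = v_y0 t − ½ g t² = 12.06×2.004 − 4.900×2.004² = 4.49 m.

4.49 m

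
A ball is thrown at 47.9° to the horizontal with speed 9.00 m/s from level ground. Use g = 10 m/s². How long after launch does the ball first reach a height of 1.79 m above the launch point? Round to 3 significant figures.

v_y0 = 9.00 sin 47.9° = 6.678 m/s.
Set y = v_y0 t − ½ g t² = 1.79: 5.000 t² − 6.678 t + 1.79 = 0.
t = [6.678 ± √(44.60 − 35.80)] / 10 = (6.678 ± 2.966) / 10, giving t = 0.371 s or t = 0.964 s.
The ball is on the way up at the first time, so t = 0.371 s.

0.371 s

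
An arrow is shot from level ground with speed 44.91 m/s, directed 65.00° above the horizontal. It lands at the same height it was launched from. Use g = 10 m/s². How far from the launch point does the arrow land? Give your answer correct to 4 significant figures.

For level ground, R = v₀² sin(2θ) / g.
sin(2 × 65.00°) = sin 130.00° = 0.7660.
R = (44.91)² × 0.7660 / 10 = 154.5 m.

154.5 m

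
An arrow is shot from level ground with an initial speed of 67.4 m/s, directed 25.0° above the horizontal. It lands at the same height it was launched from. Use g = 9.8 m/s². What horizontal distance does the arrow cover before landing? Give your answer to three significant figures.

For level ground, R = v₀² sin(2θ) / g.
sin(2 × 25.0°) = sin 50.00° = 0.7660.
R = (67.4)² × 0.7660 / 9.8 = 355 m.

355 m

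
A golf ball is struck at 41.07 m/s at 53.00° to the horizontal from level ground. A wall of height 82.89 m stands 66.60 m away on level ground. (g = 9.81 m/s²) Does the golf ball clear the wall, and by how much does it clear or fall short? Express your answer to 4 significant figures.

No — it falls 30.12 m short of clearing the wall.

v_x = 41.07 cos 53.00° = 24.717 m/s; v_y0 = 41.07 sin 53.00° = 32.800 m/s.
Time to reach the wall: t = 66.60 / 24.717 = 2.6945 s.
Height at that point: y = 32.800×2.6945 − 4.905×2.6945² = 52.768 m.
That is 82.89 − 52.768 = 30.12 m below the top of the wall, so the golf ball does not clear it.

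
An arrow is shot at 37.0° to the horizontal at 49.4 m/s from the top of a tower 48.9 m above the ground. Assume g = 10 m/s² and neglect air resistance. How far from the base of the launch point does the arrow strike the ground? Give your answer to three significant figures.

288 m

Components: v_x = 49.4 cos 37.0° = 39.45 m/s, v_y = 49.4 sin 37.0° = 29.73 m/s.
Vertical: 0 = 48.9 + 29.73 t − ½(10) t² ⇒ 5.000 t² − 29.73 t − 48.9 = 0.
t = [29.73 + √(883.9 + 978.0)] / 10.00 = 7.288 s.
Horizontal: R = v_x · t = 39.45 × 7.288 = 288 m.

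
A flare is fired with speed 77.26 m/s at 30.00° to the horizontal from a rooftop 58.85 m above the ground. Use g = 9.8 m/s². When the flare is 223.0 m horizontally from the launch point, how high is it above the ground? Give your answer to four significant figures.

v_x = 77.26 cos 30.00° = 66.909 m/s, v_y0 = 77.26 sin 30.00° = 38.630 m/s.
Time to reach x = 223.0 m: t = x / v_x = 223.0 / 66.909 = 3.3329 s.
y = 58.85 + v_y0 t − ½ g t² = 58.85 + 38.630×3.3329 − 4.900×3.3329² = 133.2 m.

133.2 m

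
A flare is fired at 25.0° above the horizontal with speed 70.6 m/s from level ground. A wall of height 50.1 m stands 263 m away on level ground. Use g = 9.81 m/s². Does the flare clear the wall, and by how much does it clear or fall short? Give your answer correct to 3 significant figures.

v_x = 70.6 cos 25.0° = 63.99 m/s; v_y0 = 70.6 sin 25.0° = 29.84 m/s.
Time to reach the wall: t = 263 / 63.99 = 4.110 s.
Height at that point: y = 29.84×4.110 − 4.905×4.110² = 39.79 m.
That is 50.1 − 39.79 = 10.3 m below the top of the wall, so the flare does not clear it.

No — it falls 10.3 m short of clearing the wall.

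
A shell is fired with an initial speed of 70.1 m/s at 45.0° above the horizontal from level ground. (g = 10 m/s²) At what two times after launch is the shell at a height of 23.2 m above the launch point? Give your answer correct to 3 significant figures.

0.493 s and 9.42 s

v_y0 = 70.1 sin 45.0° = 49.57 m/s.
Set y = v_y0 t − ½ g t² = 23.2: 5.000 t² − 49.57 t + 23.2 = 0.
t = [49.57 ± √(2457 − 464.0)] / 10 = (49.57 ± 44.64) / 10, giving t = 0.493 s or t = 9.42 s.
So the shell is at 23.2 m at t = 0.493 s (rising) and t = 9.42 s (falling).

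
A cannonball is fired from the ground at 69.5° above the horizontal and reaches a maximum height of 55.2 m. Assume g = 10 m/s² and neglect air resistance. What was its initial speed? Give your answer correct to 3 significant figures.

At maximum height v_y = 0, so (v₀ sin θ)² = 2 g H.
v₀ sin 69.5° = √(2 × 10 × 55.2) = 33.23 m/s.
v₀ = 33.23 / sin 69.5° = 33.23 / 0.9367 = 35.5 m/s.

35.5 m/s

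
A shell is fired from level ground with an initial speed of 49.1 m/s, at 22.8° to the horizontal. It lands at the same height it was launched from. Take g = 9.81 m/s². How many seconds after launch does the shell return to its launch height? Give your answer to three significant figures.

3.88 s

Vertical component: v_y = 49.1 sin 22.8° = 19.03 m/s.
For a projectile landing at launch height, time of flight is t = 2 v_y / g = 2 × 19.03 / 9.81 = 3.88 s.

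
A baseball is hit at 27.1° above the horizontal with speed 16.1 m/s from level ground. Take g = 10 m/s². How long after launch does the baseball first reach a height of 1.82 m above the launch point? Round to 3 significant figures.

v_y0 = 16.1 sin 27.1° = 7.334 m/s.
Set y = v_y0 t − ½ g t² = 1.82: 5.000 t² − 7.334 t + 1.82 = 0.
t = [7.334 ± √(53.79 − 36.40)] / 10 = (7.334 ± 4.170) / 10, giving t = 0.316 s or t = 1.15 s.
The baseball is on the way up at the first time, so t = 0.316 s.

0.316 s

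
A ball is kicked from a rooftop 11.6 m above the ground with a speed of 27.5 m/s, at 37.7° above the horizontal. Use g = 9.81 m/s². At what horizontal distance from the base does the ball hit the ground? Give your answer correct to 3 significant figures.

87.4 m

Components: v_x = 27.5 cos 37.7° = 21.76 m/s, v_y = 27.5 sin 37.7° = 16.82 m/s.
Vertical: 0 = 11.6 + 16.82 t − ½(9.81) t² ⇒ 4.905 t² − 16.82 t − 11.6 = 0.
t = [16.82 + √(282.9 + 227.6)] / 9.810 = 4.018 s.
Horizontal: R = v_x · t = 21.76 × 4.018 = 87.4 m.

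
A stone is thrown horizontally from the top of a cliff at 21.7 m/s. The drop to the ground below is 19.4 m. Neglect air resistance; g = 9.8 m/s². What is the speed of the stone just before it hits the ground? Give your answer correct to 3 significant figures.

Fall time: t = √(2 × 19.4 / 9.8) = 1.990 s.
At impact: v_x = 21.7 m/s (unchanged), v_y = g t = 9.8 × 1.990 = 19.50 m/s.
Speed = √(v_x² + v_y²) = √(470.9 + 380.2) = 29.2 m/s.

29.2 m/s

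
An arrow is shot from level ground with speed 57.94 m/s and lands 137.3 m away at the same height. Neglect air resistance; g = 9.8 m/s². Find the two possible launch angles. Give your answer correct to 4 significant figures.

11.81° and 78.19°

Level-ground range: R = v₀² sin(2θ)/g ⇒ sin 2θ = R g / v₀² = 137.3×9.8/57.94² = 0.4008.
2θ = arcsin(0.4008) = 23.628° or 180° − 23.628° = 156.372°.
So θ = 11.81° or θ = 78.19°.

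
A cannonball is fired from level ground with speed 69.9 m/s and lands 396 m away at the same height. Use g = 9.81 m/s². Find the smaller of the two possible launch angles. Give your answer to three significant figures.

26.3°

Level-ground range: R = v₀² sin(2θ)/g ⇒ sin 2θ = R g / v₀² = 396×9.81/69.9² = 0.7951.
2θ = arcsin(0.7951) = 52.66° or 180° − 52.66° = 127.34°.
So θ = 26.3° or θ = 63.7°.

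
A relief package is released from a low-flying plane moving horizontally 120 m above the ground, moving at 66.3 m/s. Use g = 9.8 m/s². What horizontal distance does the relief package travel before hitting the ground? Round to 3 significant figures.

328 m

Initial vertical velocity is zero, so the fall time comes from h = ½ g t²: t = √(2 × 120 / 9.8) = 4.949 s.
Horizontal motion is uniform at 66.3 m/s, so x = 66.3 × 4.949 = 328 m.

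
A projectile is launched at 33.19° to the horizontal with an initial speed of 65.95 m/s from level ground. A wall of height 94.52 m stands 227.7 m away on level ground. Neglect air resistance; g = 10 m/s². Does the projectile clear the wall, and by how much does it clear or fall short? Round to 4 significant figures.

v_x = 65.95 cos 33.19° = 55.191 m/s; v_y0 = 65.95 sin 33.19° = 36.102 m/s.
Time to reach the wall: t = 227.7 / 55.191 = 4.1257 s.
Height at that point: y = 36.102×4.1257 − 5.000×4.1257² = 63.839 m.
That is 94.52 − 63.839 = 30.68 m below the top of the wall, so the projectile does not clear it.

No — it falls 30.68 m short of clearing the wall.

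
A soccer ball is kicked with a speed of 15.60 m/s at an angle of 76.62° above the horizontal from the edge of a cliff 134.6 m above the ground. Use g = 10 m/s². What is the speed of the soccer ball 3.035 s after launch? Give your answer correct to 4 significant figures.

v_x = 15.60 cos 76.62° = 3.6100 m/s (constant).
v_y(t) = 15.60 sin 76.62° − g t = 15.177 − 10 × 3.035 = -15.173 m/s.
Speed = √(v_x² + v_y²) = √(13.032 + 230.22) = 15.60 m/s.

15.60 m/s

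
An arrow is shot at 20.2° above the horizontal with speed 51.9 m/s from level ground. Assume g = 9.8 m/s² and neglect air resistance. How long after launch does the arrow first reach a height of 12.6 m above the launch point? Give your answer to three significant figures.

0.950 s

v_y0 = 51.9 sin 20.2° = 17.92 m/s.
Set y = v_y0 t − ½ g t² = 12.6: 4.900 t² − 17.92 t + 12.6 = 0.
t = [17.92 ± √(321.1 − 247.0)] / 9.8 = (17.92 ± 8.608) / 9.8, giving t = 0.950 s or t = 2.71 s.
The arrow is on the way up at the first time, so t = 0.950 s.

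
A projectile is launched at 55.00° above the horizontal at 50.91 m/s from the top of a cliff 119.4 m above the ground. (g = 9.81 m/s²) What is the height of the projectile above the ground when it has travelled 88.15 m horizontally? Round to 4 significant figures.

200.6 m

v_x = 50.91 cos 55.00° = 29.201 m/s, v_y0 = 50.91 sin 55.00° = 41.703 m/s.
Time to reach x = 88.15 m: t = x / v_x = 88.15 / 29.201 = 3.0187 s.
y = 119.4 + v_y0 t − ½ g t² = 119.4 + 41.703×3.0187 − 4.905×3.0187² = 200.6 m.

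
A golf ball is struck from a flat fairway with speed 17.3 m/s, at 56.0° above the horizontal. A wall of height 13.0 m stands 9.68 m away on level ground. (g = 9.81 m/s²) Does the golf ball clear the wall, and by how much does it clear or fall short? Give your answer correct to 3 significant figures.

v_x = 17.3 cos 56.0° = 9.674 m/s; v_y0 = 17.3 sin 56.0° = 14.34 m/s.
Time to reach the wall: t = 9.68 / 9.674 = 1.001 s.
Height at that point: y = 14.34×1.001 − 4.905×1.001² = 9.440 m.
That is 13.0 − 9.440 = 3.56 m below the top of the wall, so the golf ball does not clear it.

No — it falls 3.56 m short of clearing the wall.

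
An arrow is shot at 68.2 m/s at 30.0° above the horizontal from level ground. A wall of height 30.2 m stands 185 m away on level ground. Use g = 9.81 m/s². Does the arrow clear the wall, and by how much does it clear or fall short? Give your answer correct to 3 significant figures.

Yes — it clears the wall by 28.5 m.

v_x = 68.2 cos 30.0° = 59.06 m/s; v_y0 = 68.2 sin 30.0° = 34.10 m/s.
Time to reach the wall: t = 185 / 59.06 = 3.132 s.
Height at that point: y = 34.10×3.132 − 4.905×3.132² = 58.69 m.
That is 58.69 − 30.2 = 28.5 m above the top of the wall, so the arrow clears it.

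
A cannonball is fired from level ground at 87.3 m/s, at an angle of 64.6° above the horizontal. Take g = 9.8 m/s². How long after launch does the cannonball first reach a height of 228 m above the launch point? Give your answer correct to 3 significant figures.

v_y0 = 87.3 sin 64.6° = 78.86 m/s.
Set y = v_y0 t − ½ g t² = 228: 4.900 t² − 78.86 t + 228 = 0.
t = [78.86 ± √(6219 − 4469)] / 9.8 = (78.86 ± 41.83) / 9.8, giving t = 3.78 s or t = 12.3 s.
The cannonball is on the way up at the first time, so t = 3.78 s.

3.78 s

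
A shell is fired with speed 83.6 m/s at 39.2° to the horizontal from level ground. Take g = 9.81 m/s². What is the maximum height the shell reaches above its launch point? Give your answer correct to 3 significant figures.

142 m

Vertical component of launch velocity: v_y = 83.6 sin 39.2° = 52.84 m/s.
At the highest point the vertical velocity is zero, so v_y² = 2 g h_max.
h_max = (52.84)² / (2 × 9.81) = 2792 / 19.62 = 142 m.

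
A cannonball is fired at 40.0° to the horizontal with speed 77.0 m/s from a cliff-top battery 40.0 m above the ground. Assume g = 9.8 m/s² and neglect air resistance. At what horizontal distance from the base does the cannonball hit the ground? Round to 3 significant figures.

640 m

Components: v_x = 77.0 cos 40.0° = 58.99 m/s, v_y = 77.0 sin 40.0° = 49.49 m/s.
Vertical: 0 = 40.0 + 49.49 t − ½(9.8) t² ⇒ 4.900 t² − 49.49 t − 40.0 = 0.
t = [49.49 + √(2449 + 784.0)] / 9.800 = 10.85 s.
Horizontal: R = v_x · t = 58.99 × 10.85 = 640 m.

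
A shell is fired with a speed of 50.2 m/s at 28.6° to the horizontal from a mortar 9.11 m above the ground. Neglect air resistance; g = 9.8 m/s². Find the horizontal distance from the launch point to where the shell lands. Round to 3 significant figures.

232 m

Components: v_x = 50.2 cos 28.6° = 44.07 m/s, v_y = 50.2 sin 28.6° = 24.03 m/s.
Vertical: 0 = 9.11 + 24.03 t − ½(9.8) t² ⇒ 4.900 t² − 24.03 t − 9.11 = 0.
t = [24.03 + √(577.4 + 178.6)] / 9.800 = 5.258 s.
Horizontal: R = v_x · t = 44.07 × 5.258 = 232 m.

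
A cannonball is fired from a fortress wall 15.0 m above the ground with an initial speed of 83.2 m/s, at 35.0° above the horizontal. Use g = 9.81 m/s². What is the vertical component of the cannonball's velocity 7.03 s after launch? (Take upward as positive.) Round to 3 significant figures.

Initial vertical component: v_y0 = 83.2 sin 35.0° = 47.72 m/s.
v_y(t) = v_y0 − g t = 47.72 − 9.81 × 7.03 = -21.2 m/s.

-21.2 m/s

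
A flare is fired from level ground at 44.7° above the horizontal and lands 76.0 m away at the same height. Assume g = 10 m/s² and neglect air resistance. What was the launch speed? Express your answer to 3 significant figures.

On level ground, R = v₀² sin(2θ) / g, so v₀ = √(R g / sin 2θ).
sin(2 × 44.7°) = 0.9999.
v₀ = √(76.0 × 10 / 0.9999) = √760.1 = 27.6 m/s.

27.6 m/s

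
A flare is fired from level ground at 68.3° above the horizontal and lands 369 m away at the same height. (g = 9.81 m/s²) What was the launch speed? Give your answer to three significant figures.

72.6 m/s

On level ground, R = v₀² sin(2θ) / g, so v₀ = √(R g / sin 2θ).
sin(2 × 68.3°) = 0.6871.
v₀ = √(369 × 9.81 / 0.6871) = √5268 = 72.6 m/s.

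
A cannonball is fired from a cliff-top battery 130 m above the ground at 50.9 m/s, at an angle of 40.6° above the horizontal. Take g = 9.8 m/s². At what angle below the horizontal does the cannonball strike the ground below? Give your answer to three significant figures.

57.4°

v_x = 50.9 cos 40.6° = 38.65 m/s.
At impact |v_y| = √(v_y0² + 2 g h) = √(33.12² + 2×9.8×130) = 60.37 m/s.
Angle below horizontal = arctan(|v_y| / v_x) = arctan(60.37 / 38.65) = 57.4°.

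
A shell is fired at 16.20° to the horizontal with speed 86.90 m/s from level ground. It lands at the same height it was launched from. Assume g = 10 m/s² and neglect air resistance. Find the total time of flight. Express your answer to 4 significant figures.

4.849 s

Vertical component: v_y = 86.90 sin 16.20° = 24.244 m/s.
For a projectile landing at launch height, time of flight is t = 2 v_y / g = 2 × 24.244 / 10 = 4.849 s.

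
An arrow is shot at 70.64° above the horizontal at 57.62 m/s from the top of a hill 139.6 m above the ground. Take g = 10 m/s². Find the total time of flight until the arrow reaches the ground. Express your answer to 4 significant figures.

Vertical component: v_y = 57.62 sin 70.64° = 54.362 m/s.
Taking up as positive with launch at y = 139.6 m, landing at y = 0: 0 = 139.6 + 54.362 t − ½(10) t².
Solving 5.000 t² − 54.362 t − 139.6 = 0 gives t = [54.362 + √(54.362² + 4·5.000·139.6)] / 10.00 = 13.02 s.

13.02 s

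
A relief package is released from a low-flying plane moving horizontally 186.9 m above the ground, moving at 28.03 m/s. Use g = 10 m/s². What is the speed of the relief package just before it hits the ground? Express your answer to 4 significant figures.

Fall time: t = √(2 × 186.9 / 10) = 6.1139 s.
At impact: v_x = 28.03 m/s (unchanged), v_y = g t = 10 × 6.1139 = 61.139 m/s.
Speed = √(v_x² + v_y²) = √(785.68 + 3738.0) = 67.26 m/s.

67.26 m/s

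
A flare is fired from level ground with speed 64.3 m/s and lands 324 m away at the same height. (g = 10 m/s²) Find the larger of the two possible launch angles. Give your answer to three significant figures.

64.2°

Level-ground range: R = v₀² sin(2θ)/g ⇒ sin 2θ = R g / v₀² = 324×10/64.3² = 0.7837.
2θ = arcsin(0.7837) = 51.60° or 180° − 51.60° = 128.40°.
So θ = 25.8° or θ = 64.2°.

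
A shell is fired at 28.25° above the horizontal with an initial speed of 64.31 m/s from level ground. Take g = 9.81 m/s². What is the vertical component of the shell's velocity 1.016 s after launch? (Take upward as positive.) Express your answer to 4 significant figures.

Initial vertical component: v_y0 = 64.31 sin 28.25° = 30.439 m/s.
v_y(t) = v_y0 − g t = 30.439 − 9.81 × 1.016 = 20.47 m/s.

20.47 m/s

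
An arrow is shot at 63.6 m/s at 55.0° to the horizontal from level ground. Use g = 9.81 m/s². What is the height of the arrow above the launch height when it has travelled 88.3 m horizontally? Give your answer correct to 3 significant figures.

97.4 m

v_x = 63.6 cos 55.0° = 36.48 m/s, v_y0 = 63.6 sin 55.0° = 52.10 m/s.
Time to reach x = 88.3 m: t = x / v_x = 88.3 / 36.48 = 2.421 s.
y = v_y0 t − ½ g t² = 52.10×2.421 − 4.905×2.421² = 97.4 m.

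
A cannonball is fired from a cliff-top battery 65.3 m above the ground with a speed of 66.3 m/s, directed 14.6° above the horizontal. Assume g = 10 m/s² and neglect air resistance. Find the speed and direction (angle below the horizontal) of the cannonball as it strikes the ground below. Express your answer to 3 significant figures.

75.5 m/s at 31.8° below the horizontal

v_x = 66.3 cos 14.6° = 64.16 m/s (constant).
|v_y| at impact = √((16.71)² + 2×10×65.3) = 39.81 m/s.
Speed = √(64.16² + 39.81²) = 75.5 m/s; angle = arctan(39.81/64.16) = 31.8° below horizontal.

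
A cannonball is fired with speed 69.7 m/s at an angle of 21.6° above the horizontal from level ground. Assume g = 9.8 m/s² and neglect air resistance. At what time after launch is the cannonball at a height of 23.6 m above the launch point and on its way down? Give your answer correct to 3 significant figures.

v_y0 = 69.7 sin 21.6° = 25.66 m/s.
Set y = v_y0 t − ½ g t² = 23.6: 4.900 t² − 25.66 t + 23.6 = 0.
t = [25.66 ± √(658.4 − 462.6)] / 9.8 = (25.66 ± 13.99) / 9.8, giving t = 1.19 s or t = 4.05 s.
On the way down corresponds to the larger root: t = 4.05 s.

4.05 s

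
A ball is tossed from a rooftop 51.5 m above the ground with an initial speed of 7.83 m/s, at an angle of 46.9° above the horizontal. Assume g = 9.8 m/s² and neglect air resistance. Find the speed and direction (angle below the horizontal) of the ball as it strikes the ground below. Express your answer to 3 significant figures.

32.7 m/s at 80.6° below the horizontal

v_x = 7.83 cos 46.9° = 5.350 m/s (constant).
|v_y| at impact = √((5.717)² + 2×9.8×51.5) = 32.28 m/s.
Speed = √(5.350² + 32.28²) = 32.7 m/s; angle = arctan(32.28/5.350) = 80.6° below horizontal.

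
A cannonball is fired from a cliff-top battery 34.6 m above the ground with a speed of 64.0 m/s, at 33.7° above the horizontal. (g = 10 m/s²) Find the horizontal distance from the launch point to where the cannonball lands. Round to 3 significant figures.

424 m

Components: v_x = 64.0 cos 33.7° = 53.25 m/s, v_y = 64.0 sin 33.7° = 35.51 m/s.
Vertical: 0 = 34.6 + 35.51 t − ½(10) t² ⇒ 5.000 t² − 35.51 t − 34.6 = 0.
t = [35.51 + √(1261 + 692.0)] / 10.00 = 7.970 s.
Horizontal: R = v_x · t = 53.25 × 7.970 = 424 m.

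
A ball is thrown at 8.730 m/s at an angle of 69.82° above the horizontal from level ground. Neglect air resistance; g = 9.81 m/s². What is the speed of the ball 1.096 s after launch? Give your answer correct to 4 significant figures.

3.951 m/s

v_x = 8.730 cos 69.82° = 3.0116 m/s (constant).
v_y(t) = 8.730 sin 69.82° − g t = 8.1941 − 9.81 × 1.096 = -2.5577 m/s.
Speed = √(v_x² + v_y²) = √(9.0697 + 6.5418) = 3.951 m/s.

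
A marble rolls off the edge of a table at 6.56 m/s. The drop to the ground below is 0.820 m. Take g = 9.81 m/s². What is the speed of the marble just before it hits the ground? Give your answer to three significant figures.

7.69 m/s

Fall time: t = √(2 × 0.820 / 9.81) = 0.4089 s.
At impact: v_x = 6.56 m/s (unchanged), v_y = g t = 9.81 × 0.4089 = 4.011 m/s.
Speed = √(v_x² + v_y²) = √(43.03 + 16.09) = 7.69 m/s.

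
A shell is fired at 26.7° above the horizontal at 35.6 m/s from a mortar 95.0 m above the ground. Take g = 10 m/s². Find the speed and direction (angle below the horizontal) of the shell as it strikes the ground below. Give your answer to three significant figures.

56.3 m/s at 55.6° below the horizontal

v_x = 35.6 cos 26.7° = 31.80 m/s (constant).
|v_y| at impact = √((16.00)² + 2×10×95.0) = 46.43 m/s.
Speed = √(31.80² + 46.43²) = 56.3 m/s; angle = arctan(46.43/31.80) = 55.6° below horizontal.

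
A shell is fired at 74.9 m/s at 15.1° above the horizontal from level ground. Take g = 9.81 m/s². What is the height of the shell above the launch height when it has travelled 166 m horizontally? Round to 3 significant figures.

18.9 m

v_x = 74.9 cos 15.1° = 72.31 m/s, v_y0 = 74.9 sin 15.1° = 19.51 m/s.
Time to reach x = 166 m: t = x / v_x = 166 / 72.31 = 2.296 s.
y = v_y0 t − ½ g t² = 19.51×2.296 − 4.905×2.296² = 18.9 m.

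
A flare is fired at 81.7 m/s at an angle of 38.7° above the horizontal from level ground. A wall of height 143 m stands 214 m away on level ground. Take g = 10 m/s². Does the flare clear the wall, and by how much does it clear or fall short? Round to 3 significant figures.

v_x = 81.7 cos 38.7° = 63.76 m/s; v_y0 = 81.7 sin 38.7° = 51.08 m/s.
Time to reach the wall: t = 214 / 63.76 = 3.356 s.
Height at that point: y = 51.08×3.356 − 5.000×3.356² = 115.1 m.
That is 143 − 115.1 = 27.9 m below the top of the wall, so the flare does not clear it.

No — it falls 27.9 m short of clearing the wall.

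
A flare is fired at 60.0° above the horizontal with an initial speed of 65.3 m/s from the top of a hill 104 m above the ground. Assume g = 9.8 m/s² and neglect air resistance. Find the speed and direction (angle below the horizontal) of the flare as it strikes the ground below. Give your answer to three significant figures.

v_x = 65.3 cos 60.0° = 32.65 m/s (constant).
|v_y| at impact = √((56.55)² + 2×9.8×104) = 72.36 m/s.
Speed = √(32.65² + 72.36²) = 79.4 m/s; angle = arctan(72.36/32.65) = 65.7° below horizontal.

79.4 m/s at 65.7° below the horizontal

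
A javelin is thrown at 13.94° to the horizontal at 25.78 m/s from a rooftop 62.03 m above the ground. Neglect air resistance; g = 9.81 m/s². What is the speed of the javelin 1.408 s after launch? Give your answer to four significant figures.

v_x = 25.78 cos 13.94° = 25.021 m/s (constant).
v_y(t) = 25.78 sin 13.94° − g t = 6.2105 − 9.81 × 1.408 = -7.6020 m/s.
Speed = √(v_x² + v_y²) = √(626.05 + 57.790) = 26.15 m/s.

26.15 m/s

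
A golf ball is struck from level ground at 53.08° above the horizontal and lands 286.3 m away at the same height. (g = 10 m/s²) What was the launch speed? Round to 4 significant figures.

54.60 m/s

On level ground, R = v₀² sin(2θ) / g, so v₀ = √(R g / sin 2θ).
sin(2 × 53.08°) = 0.9605.
v₀ = √(286.3 × 10 / 0.9605) = √2980.7 = 54.60 m/s.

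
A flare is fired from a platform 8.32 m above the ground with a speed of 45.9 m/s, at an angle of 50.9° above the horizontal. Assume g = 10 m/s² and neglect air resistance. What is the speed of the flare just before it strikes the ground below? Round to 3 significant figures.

47.7 m/s

v_x = 45.9 cos 50.9° = 28.95 m/s is unchanged throughout.
For the vertical component, v_y² = v_y0² + 2 g h = (35.62)² + 2×10×8.32 = 1435, so |v_y| = 37.88 m/s.
Impact speed = √(v_x² + v_y²) = √(838.1 + 1435) = 47.7 m/s.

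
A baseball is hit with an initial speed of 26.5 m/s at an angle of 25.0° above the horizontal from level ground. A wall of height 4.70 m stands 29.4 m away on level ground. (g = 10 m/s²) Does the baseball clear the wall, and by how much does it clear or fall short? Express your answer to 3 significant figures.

Yes — it clears the wall by 1.52 m.

v_x = 26.5 cos 25.0° = 24.02 m/s; v_y0 = 26.5 sin 25.0° = 11.20 m/s.
Time to reach the wall: t = 29.4 / 24.02 = 1.224 s.
Height at that point: y = 11.20×1.224 − 5.000×1.224² = 6.218 m.
That is 6.218 − 4.70 = 1.52 m above the top of the wall, so the baseball clears it.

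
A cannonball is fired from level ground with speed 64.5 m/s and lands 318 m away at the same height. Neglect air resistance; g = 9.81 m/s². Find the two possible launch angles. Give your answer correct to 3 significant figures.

24.3° and 65.7°

Level-ground range: R = v₀² sin(2θ)/g ⇒ sin 2θ = R g / v₀² = 318×9.81/64.5² = 0.7499.
2θ = arcsin(0.7499) = 48.58° or 180° − 48.58° = 131.42°.
So θ = 24.3° or θ = 65.7°.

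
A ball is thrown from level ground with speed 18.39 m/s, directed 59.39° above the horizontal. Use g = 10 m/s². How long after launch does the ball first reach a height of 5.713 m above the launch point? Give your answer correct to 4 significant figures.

0.4155 s

v_y0 = 18.39 sin 59.39° = 15.827 m/s.
Set y = v_y0 t − ½ g t² = 5.713: 5.000 t² − 15.827 t + 5.713 = 0.
t = [15.827 ± √(250.49 − 114.26)] / 10 = (15.827 ± 11.672) / 10, giving t = 0.4155 s or t = 2.750 s.
The ball is on the way up at the first time, so t = 0.4155 s.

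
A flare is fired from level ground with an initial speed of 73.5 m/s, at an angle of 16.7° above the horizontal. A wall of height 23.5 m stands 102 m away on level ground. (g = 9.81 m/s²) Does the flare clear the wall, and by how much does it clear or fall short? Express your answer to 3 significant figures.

No — it falls 3.20 m short of clearing the wall.

v_x = 73.5 cos 16.7° = 70.40 m/s; v_y0 = 73.5 sin 16.7° = 21.12 m/s.
Time to reach the wall: t = 102 / 70.40 = 1.449 s.
Height at that point: y = 21.12×1.449 − 4.905×1.449² = 20.30 m.
That is 23.5 − 20.30 = 3.20 m below the top of the wall, so the flare does not clear it.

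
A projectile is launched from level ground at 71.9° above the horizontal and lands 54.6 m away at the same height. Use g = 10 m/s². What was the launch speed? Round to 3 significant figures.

30.4 m/s

On level ground, R = v₀² sin(2θ) / g, so v₀ = √(R g / sin 2θ).
sin(2 × 71.9°) = 0.5906.
v₀ = √(54.6 × 10 / 0.5906) = √924.5 = 30.4 m/s.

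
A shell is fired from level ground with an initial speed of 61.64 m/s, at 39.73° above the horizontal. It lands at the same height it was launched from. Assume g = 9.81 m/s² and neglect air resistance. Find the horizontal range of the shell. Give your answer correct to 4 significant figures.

Components: v_x = 61.64 cos 39.73° = 47.405 m/s, v_y = 61.64 sin 39.73° = 39.398 m/s.
Time of flight (same landing height): t = 2 v_y / g = 2 × 39.398 / 9.81 = 8.0322 s.
Range: R = v_x · t = 47.405 × 8.0322 = 380.8 m.

380.8 m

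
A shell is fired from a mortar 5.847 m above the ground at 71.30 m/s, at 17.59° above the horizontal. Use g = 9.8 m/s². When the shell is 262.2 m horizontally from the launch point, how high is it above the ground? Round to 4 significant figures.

16.05 m

v_x = 71.30 cos 17.59° = 67.966 m/s, v_y0 = 71.30 sin 17.59° = 21.547 m/s.
Time to reach x = 262.2 m: t = x / v_x = 262.2 / 67.966 = 3.8578 s.
y = 5.847 + v_y0 t − ½ g t² = 5.847 + 21.547×3.8578 − 4.900×3.8578² = 16.05 m.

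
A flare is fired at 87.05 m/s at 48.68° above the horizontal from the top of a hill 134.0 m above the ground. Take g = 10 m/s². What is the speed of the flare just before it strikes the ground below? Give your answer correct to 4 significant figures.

v_x = 87.05 cos 48.68° = 57.476 m/s is unchanged throughout.
For the vertical component, v_y² = v_y0² + 2 g h = (65.377)² + 2×10×134.0 = 6954.2, so |v_y| = 83.392 m/s.
Impact speed = √(v_x² + v_y²) = √(3303.5 + 6954.2) = 101.3 m/s.

101.3 m/s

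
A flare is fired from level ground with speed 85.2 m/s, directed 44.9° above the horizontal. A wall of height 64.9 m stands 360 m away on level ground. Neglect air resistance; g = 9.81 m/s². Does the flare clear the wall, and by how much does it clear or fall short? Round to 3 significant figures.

v_x = 85.2 cos 44.9° = 60.35 m/s; v_y0 = 85.2 sin 44.9° = 60.14 m/s.
Time to reach the wall: t = 360 / 60.35 = 5.965 s.
Height at that point: y = 60.14×5.965 − 4.905×5.965² = 184.2 m.
That is 184.2 − 64.9 = 119 m above the top of the wall, so the flare clears it.

Yes — it clears the wall by 119 m.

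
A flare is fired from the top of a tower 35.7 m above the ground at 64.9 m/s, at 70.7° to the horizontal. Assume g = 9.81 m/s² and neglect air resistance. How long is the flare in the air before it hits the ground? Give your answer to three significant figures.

Vertical component: v_y = 64.9 sin 70.7° = 61.25 m/s.
Taking up as positive with launch at y = 35.7 m, landing at y = 0: 0 = 35.7 + 61.25 t − ½(9.81) t².
Solving 4.905 t² − 61.25 t − 35.7 = 0 gives t = [61.25 + √(61.25² + 4·4.905·35.7)] / 9.810 = 13.0 s.

13.0 s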